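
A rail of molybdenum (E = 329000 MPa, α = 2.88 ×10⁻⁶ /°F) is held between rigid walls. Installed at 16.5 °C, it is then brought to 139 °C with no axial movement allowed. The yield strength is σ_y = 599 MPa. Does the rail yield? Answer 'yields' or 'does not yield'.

E = 329000 MPa = 329.0 GPa.
α = 2.88×10⁻⁶/°F × 9/5 = 5.18×10⁻⁶/K.
ΔT = 122.5 K. Constrained thermal stress σ = E·α·ΔT = 329.0×10³ MPa × 5.18×10⁻⁶ × 122.5 = 209 MPa (compressive).
Compare to σ_y = 599 MPa: σ < σ_y, so it does not yield.

does not yield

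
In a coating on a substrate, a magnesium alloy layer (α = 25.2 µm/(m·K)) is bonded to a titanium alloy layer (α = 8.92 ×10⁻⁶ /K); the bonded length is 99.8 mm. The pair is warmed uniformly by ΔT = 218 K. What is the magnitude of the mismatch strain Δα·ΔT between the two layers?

Δα = |25.2 − 8.92|×10⁻⁶/K = 16.3×10⁻⁶/K.
Mismatch strain = Δα·ΔT = 16.3×10⁻⁶ × 218.0 = 3.55×10⁻³.

3.55×10⁻³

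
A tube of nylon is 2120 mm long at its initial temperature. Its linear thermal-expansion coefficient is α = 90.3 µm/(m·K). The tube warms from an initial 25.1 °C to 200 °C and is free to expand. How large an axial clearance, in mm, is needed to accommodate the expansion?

33.5 mm

ΔT = 200 − 25.1 = 174.9 K.
ΔL = α·L₀·ΔT = 90.3×10⁻⁶ × 2120 mm × 174.9 K = 33.5 mm.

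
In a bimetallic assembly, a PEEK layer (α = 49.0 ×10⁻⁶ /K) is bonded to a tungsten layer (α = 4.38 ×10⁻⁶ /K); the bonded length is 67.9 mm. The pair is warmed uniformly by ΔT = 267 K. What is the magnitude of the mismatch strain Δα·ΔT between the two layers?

0.0119

Δα = |49.0 − 4.38|×10⁻⁶/K = 44.6×10⁻⁶/K.
Mismatch strain = Δα·ΔT = 44.6×10⁻⁶ × 267.0 = 0.0119.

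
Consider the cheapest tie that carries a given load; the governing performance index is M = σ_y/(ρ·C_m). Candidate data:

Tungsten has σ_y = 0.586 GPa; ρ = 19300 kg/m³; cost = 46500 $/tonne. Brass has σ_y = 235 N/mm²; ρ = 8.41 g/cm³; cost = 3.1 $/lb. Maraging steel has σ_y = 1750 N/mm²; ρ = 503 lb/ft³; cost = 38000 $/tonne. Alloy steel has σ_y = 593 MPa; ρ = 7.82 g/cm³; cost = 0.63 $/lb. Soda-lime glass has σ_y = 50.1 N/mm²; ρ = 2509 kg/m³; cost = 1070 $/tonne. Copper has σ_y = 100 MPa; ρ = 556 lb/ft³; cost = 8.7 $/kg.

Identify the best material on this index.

Convert each candidate to consistent units, then evaluate M:
  tungsten: σ_y = 586.0 MPa, ρ = 19300 kg/m³, cost = 46.50 $/kg
  brass: σ_y = 235.0 MPa, ρ = 8410 kg/m³, cost = 6.834 $/kg
  maraging steel: σ_y = 1750 MPa, ρ = 8057 kg/m³, cost = 38.00 $/kg
  alloy steel: σ_y = 593.0 MPa, ρ = 7820 kg/m³, cost = 1.389 $/kg
  soda-lime glass: σ_y = 50.10 MPa, ρ = 2509 kg/m³, cost = 1.070 $/kg
  copper: σ_y = 100.0 MPa, ρ = 8906 kg/m³, cost = 8.700 $/kg
  alloy steel: M = 54.6 kN·m per $
  soda-lime glass: M = 18.7 kN·m per $
  maraging steel: M = 5.72 kN·m per $
  brass: M = 4.09 kN·m per $
  copper: M = 1.29 kN·m per $
  tungsten: M = 0.653 kN·m per $
Alloy steel has the largest M.

alloy steel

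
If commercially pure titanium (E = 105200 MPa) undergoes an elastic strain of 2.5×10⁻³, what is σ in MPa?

E = 105200 MPa = 105.2 GPa.
σ = E·ε = 105200 MPa × 2.5×10⁻³ = 263 MPa.

263 MPa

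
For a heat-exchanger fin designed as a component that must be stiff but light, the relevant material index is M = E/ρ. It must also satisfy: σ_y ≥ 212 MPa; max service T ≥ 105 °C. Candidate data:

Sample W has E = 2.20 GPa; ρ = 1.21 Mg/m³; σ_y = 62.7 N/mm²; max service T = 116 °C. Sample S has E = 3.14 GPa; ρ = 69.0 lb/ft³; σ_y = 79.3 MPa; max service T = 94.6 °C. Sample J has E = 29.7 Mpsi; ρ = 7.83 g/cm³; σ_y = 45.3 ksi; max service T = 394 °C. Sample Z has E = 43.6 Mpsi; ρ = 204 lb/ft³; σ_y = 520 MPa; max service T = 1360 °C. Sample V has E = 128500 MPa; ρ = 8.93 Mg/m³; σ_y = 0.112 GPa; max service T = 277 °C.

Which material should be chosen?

Screen on constraints: σ_y ≥ 212 MPa; max service T ≥ 105 °C. Survivors: sample J, sample Z.
Convert each candidate to consistent units, then evaluate M:
  sample J: E = 204.8 GPa, ρ = 7830 kg/m³
  sample Z: E = 300.6 GPa, ρ = 3268 kg/m³
  sample Z: M = 92.0 MN·m/kg
  sample J: M = 26.2 MN·m/kg
Sample Z has the largest M.

sample Z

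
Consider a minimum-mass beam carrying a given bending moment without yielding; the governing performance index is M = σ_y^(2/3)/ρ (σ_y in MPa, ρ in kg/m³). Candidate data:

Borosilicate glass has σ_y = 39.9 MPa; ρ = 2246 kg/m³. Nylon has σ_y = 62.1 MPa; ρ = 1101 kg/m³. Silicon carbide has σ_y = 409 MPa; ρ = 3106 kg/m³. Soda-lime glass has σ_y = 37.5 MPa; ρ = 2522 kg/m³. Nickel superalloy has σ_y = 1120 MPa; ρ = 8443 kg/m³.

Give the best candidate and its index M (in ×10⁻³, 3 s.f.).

Evaluate M for each candidate:
  silicon carbide: M = 17.7×10⁻³
  nylon: M = 14.2×10⁻³
  nickel superalloy: M = 12.8×10⁻³
  borosilicate glass: M = 5.20×10⁻³
  soda-lime glass: M = 4.44×10⁻³
Highest index: silicon carbide.

silicon carbide, M = 17.7×10⁻³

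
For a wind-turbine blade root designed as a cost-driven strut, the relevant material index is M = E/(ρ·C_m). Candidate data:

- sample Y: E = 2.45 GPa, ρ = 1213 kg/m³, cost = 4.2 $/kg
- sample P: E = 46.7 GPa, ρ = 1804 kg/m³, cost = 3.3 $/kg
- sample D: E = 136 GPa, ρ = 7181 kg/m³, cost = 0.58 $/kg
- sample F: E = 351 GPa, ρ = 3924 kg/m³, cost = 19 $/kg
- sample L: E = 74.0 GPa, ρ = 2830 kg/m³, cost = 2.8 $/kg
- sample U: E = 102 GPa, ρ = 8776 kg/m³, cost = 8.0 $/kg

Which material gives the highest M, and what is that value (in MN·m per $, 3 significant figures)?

sample D, M = 32.7 MN·m per $

Per-candidate index values:
  sample D: M = 32.7 MN·m per $
  sample L: M = 9.34 MN·m per $
  sample P: M = 7.84 MN·m per $
  sample F: M = 4.71 MN·m per $
  sample U: M = 1.45 MN·m per $
  sample Y: M = 0.481 MN·m per $
The maximum is for sample D.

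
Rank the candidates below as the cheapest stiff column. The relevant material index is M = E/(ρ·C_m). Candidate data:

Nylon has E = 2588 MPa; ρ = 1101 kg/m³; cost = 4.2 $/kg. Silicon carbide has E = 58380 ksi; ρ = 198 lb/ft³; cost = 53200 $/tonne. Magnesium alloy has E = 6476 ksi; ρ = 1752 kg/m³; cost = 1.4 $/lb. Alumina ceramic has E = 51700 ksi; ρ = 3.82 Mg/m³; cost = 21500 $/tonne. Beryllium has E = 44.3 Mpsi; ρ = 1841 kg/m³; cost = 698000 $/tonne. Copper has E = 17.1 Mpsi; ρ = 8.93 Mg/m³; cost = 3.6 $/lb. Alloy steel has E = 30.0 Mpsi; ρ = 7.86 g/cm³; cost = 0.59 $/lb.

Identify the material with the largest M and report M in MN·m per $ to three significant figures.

alloy steel, M = 20.2 MN·m per $

In SI units:
  nylon: E = 2.588 GPa, ρ = 1101 kg/m³, cost = 4.200 $/kg
  silicon carbide: E = 402.5 GPa, ρ = 3172 kg/m³, cost = 53.20 $/kg
  magnesium alloy: E = 44.65 GPa, ρ = 1752 kg/m³, cost = 3.086 $/kg
  alumina ceramic: E = 356.5 GPa, ρ = 3820 kg/m³, cost = 21.50 $/kg
  beryllium: E = 305.4 GPa, ρ = 1841 kg/m³, cost = 698.0 $/kg
  copper: E = 117.9 GPa, ρ = 8930 kg/m³, cost = 7.937 $/kg
  alloy steel: E = 206.8 GPa, ρ = 7860 kg/m³, cost = 1.301 $/kg
  alloy steel: M = 20.2 MN·m per $
  magnesium alloy: M = 8.26 MN·m per $
  alumina ceramic: M = 4.34 MN·m per $
  silicon carbide: M = 2.39 MN·m per $
  copper: M = 1.66 MN·m per $
  nylon: M = 0.560 MN·m per $
  beryllium: M = 0.238 MN·m per $
Highest index: alloy steel.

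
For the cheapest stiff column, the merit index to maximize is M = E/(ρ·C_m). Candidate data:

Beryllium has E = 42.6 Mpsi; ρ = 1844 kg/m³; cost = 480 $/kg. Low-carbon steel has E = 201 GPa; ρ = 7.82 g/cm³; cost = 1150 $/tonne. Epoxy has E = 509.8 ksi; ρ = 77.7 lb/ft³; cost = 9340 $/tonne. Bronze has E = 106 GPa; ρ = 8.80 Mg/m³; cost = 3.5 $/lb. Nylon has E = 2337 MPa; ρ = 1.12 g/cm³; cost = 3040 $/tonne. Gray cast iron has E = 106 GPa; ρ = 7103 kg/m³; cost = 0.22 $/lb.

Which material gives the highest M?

Putting every candidate on a common basis:
  beryllium: E = 293.7 GPa, ρ = 1844 kg/m³, cost = 480.0 $/kg
  low-carbon steel: E = 201.0 GPa, ρ = 7820 kg/m³, cost = 1.150 $/kg
  epoxy: E = 3.515 GPa, ρ = 1245 kg/m³, cost = 9.340 $/kg
  bronze: E = 106.0 GPa, ρ = 8800 kg/m³, cost = 7.716 $/kg
  nylon: E = 2.337 GPa, ρ = 1120 kg/m³, cost = 3.040 $/kg
  gray cast iron: E = 106.0 GPa, ρ = 7103 kg/m³, cost = 0.4850 $/kg
  gray cast iron: M = 30.8 MN·m per $
  low-carbon steel: M = 22.4 MN·m per $
  bronze: M = 1.56 MN·m per $
  nylon: M = 0.686 MN·m per $
  beryllium: M = 0.332 MN·m per $
  epoxy: M = 0.302 MN·m per $
The maximum is for gray cast iron.

gray cast iron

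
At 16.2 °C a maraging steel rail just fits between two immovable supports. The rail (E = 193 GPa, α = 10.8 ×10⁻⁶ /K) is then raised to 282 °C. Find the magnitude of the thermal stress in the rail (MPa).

554 MPa

ΔT = 265.8 K. Constrained thermal stress σ = E·α·ΔT = 193.0×10³ MPa × 10.8×10⁻⁶ × 265.8 = 554 MPa (compressive).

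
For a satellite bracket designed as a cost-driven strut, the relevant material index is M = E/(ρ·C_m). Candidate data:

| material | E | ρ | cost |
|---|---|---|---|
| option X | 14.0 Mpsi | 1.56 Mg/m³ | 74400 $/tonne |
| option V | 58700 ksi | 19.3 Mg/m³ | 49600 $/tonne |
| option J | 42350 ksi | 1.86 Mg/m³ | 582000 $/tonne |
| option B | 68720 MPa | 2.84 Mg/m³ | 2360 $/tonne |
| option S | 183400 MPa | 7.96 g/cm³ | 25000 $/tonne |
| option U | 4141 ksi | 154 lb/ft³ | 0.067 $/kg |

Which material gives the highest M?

In SI units:
  option X: E = 96.53 GPa, ρ = 1560 kg/m³, cost = 74.40 $/kg
  option V: E = 404.7 GPa, ρ = 19300 kg/m³, cost = 49.60 $/kg
  option J: E = 292.0 GPa, ρ = 1860 kg/m³, cost = 582.0 $/kg
  option B: E = 68.72 GPa, ρ = 2840 kg/m³, cost = 2.360 $/kg
  option S: E = 183.4 GPa, ρ = 7960 kg/m³, cost = 25.00 $/kg
  option U: E = 28.55 GPa, ρ = 2467 kg/m³, cost = 0.06700 $/kg
  option U: M = 173 MN·m per $
  option B: M = 10.3 MN·m per $
  option S: M = 0.922 MN·m per $
  option X: M = 0.832 MN·m per $
  option V: M = 0.423 MN·m per $
  option J: M = 0.270 MN·m per $
Option U has the largest M.

option U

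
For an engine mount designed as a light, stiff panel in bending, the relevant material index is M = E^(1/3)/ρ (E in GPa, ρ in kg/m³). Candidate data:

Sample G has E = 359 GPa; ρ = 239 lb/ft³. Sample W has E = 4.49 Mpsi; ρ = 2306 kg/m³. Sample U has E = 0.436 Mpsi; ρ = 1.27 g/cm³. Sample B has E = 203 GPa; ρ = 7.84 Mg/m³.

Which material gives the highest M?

Convert each candidate to consistent units, then evaluate M:
  sample G: E = 359.0 GPa, ρ = 3828 kg/m³
  sample W: E = 30.96 GPa, ρ = 2306 kg/m³
  sample U: E = 3.006 GPa, ρ = 1270 kg/m³
  sample B: E = 203.0 GPa, ρ = 7840 kg/m³
  sample G: M = 1.86×10⁻³
  sample W: M = 1.36×10⁻³
  sample U: M = 1.14×10⁻³
  sample B: M = 0.750×10⁻³
Sample G has the largest M.

sample G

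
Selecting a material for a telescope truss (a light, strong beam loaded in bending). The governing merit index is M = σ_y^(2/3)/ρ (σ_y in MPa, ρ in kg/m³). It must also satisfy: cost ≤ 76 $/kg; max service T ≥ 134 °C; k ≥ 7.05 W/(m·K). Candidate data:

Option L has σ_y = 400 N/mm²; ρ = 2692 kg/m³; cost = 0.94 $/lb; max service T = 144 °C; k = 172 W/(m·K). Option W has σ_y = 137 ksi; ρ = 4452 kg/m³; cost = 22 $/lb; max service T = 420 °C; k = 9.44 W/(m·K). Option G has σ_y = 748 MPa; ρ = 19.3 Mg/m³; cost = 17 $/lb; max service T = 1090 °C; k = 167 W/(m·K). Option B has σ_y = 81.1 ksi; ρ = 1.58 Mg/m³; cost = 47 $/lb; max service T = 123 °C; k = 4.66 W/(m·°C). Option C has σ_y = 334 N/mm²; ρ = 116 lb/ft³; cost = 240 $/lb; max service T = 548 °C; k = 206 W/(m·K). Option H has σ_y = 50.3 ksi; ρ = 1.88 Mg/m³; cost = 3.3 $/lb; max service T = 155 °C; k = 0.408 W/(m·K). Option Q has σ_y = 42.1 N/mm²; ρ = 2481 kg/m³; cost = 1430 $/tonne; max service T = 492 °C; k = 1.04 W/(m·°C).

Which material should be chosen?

option W

Screen on constraints: cost ≤ 76 $/kg; max service T ≥ 134 °C; k ≥ 7.05 W/(m·K). Survivors: option L, option W, option G.
In SI units:
  option L: σ_y = 400.0 MPa, ρ = 2692 kg/m³
  option W: σ_y = 944.6 MPa, ρ = 4452 kg/m³
  option G: σ_y = 748.0 MPa, ρ = 19300 kg/m³
  option W: M = 21.6×10⁻³
  option L: M = 20.2×10⁻³
  option G: M = 4.27×10⁻³
The maximum is for option W.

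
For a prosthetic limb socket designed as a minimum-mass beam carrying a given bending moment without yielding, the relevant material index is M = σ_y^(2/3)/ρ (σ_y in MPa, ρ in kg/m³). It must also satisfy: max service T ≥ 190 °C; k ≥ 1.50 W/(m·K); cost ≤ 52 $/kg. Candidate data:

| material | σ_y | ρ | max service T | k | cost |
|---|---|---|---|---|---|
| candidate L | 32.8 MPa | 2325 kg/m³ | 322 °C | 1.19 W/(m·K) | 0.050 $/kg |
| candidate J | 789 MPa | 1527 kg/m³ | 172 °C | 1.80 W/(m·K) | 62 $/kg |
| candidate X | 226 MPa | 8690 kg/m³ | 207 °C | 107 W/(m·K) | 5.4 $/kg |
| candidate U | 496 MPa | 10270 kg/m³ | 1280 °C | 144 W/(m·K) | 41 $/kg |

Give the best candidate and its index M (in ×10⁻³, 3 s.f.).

Screen on constraints: max service T ≥ 190 °C; k ≥ 1.50 W/(m·K); cost ≤ 52 $/kg. Survivors: candidate X, candidate U.
Computing M directly (units already consistent):
  candidate U: M = 6.10×10⁻³
  candidate X: M = 4.27×10⁻³
Candidate U ranks first.

candidate U, M = 6.10×10⁻³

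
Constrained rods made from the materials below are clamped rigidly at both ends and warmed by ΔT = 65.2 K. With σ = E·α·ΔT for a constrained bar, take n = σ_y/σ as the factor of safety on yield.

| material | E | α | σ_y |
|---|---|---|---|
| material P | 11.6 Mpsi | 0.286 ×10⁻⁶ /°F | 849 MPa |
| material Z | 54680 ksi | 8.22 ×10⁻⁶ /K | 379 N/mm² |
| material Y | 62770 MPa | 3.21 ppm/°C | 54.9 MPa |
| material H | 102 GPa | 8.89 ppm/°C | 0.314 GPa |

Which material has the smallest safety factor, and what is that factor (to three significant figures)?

With everything in SI (GPa, ×10⁻⁶/K, MPa):
  material P: E = 79.98, α = 0.515, σ_y = 849.0 → σ = 2.68 MPa, n = 316
  material Z: E = 377.0, α = 8.22, σ_y = 379.0 → σ = 202 MPa, n = 1.88
  material Y: E = 62.77, α = 3.21, σ_y = 54.90 → σ = 13.1 MPa, n = 4.18
  material H: E = 102.0, α = 8.89, σ_y = 314.0 → σ = 59.1 MPa, n = 5.31
Smallest n: material Z with n = 1.88.

material Z, n = 1.88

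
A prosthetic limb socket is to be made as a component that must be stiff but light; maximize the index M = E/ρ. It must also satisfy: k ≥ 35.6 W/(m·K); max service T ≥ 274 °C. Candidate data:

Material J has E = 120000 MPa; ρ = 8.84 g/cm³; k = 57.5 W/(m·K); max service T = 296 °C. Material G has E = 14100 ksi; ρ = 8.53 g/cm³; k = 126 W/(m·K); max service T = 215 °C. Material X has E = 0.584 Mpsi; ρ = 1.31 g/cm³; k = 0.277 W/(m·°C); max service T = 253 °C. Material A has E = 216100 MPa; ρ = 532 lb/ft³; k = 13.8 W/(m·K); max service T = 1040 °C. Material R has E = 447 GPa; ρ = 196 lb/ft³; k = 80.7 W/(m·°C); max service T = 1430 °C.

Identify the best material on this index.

material R

Screen on constraints: k ≥ 35.6 W/(m·K); max service T ≥ 274 °C. Survivors: material J, material R.
After converting to SI:
  material J: E = 120.0 GPa, ρ = 8840 kg/m³
  material R: E = 447.0 GPa, ρ = 3140 kg/m³
  material R: M = 142 MN·m/kg
  material J: M = 13.6 MN·m/kg
Highest index: material R.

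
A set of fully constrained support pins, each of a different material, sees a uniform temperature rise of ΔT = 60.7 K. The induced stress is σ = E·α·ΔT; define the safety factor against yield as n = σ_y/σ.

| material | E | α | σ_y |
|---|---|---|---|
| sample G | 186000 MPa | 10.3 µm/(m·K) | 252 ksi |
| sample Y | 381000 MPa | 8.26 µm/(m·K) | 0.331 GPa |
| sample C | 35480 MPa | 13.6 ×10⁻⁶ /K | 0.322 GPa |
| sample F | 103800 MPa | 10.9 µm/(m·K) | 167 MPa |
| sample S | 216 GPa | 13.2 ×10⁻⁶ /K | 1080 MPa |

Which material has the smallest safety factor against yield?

Per material, after unit conversion:
  sample G: E = 186.0, α = 10.3, σ_y = 1737 → σ = 116 MPa, n = 14.9
  sample Y: E = 381.0, α = 8.26, σ_y = 331.0 → σ = 191 MPa, n = 1.73
  sample C: E = 35.48, α = 13.6, σ_y = 322.0 → σ = 29.3 MPa, n = 11.0
  sample F: E = 103.8, α = 10.9, σ_y = 167.0 → σ = 68.7 MPa, n = 2.43
  sample S: E = 216.0, α = 13.2, σ_y = 1080 → σ = 173 MPa, n = 6.24
Sample Y has the lowest safety factor, n = 1.73.

sample Y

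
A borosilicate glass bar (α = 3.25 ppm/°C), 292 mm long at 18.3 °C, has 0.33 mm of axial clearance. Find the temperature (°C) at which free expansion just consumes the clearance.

366 °C

α·L₀·ΔT = 0.33 mm ⇒ ΔT = 0.33 / (3.25×10⁻⁶ × 292.0) = 347.7 K.
T = 18.3 + 347.7 = 366.0 °C.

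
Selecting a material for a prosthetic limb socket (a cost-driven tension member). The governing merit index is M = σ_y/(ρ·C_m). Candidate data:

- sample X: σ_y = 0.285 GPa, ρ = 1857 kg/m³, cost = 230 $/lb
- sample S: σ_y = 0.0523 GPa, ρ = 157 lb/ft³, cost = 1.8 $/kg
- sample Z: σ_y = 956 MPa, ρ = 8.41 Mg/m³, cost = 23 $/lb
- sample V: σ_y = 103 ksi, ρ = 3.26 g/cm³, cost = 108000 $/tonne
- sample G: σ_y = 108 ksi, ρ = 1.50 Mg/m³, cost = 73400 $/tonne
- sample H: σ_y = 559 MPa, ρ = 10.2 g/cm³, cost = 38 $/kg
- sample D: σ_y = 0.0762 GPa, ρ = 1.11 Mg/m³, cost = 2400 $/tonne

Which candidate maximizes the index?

Putting every candidate on a common basis:
  sample X: σ_y = 285.0 MPa, ρ = 1857 kg/m³, cost = 507.1 $/kg
  sample S: σ_y = 52.30 MPa, ρ = 2515 kg/m³, cost = 1.800 $/kg
  sample Z: σ_y = 956.0 MPa, ρ = 8410 kg/m³, cost = 50.71 $/kg
  sample V: σ_y = 710.2 MPa, ρ = 3260 kg/m³, cost = 108.0 $/kg
  sample G: σ_y = 744.6 MPa, ρ = 1500 kg/m³, cost = 73.40 $/kg
  sample H: σ_y = 559.0 MPa, ρ = 10200 kg/m³, cost = 38.00 $/kg
  sample D: σ_y = 76.20 MPa, ρ = 1110 kg/m³, cost = 2.400 $/kg
  sample D: M = 28.6 kN·m per $
  sample S: M = 11.6 kN·m per $
  sample G: M = 6.76 kN·m per $
  sample Z: M = 2.24 kN·m per $
  sample V: M = 2.02 kN·m per $
  sample H: M = 1.44 kN·m per $
  sample X: M = 0.303 kN·m per $
Sample D ranks first.

sample D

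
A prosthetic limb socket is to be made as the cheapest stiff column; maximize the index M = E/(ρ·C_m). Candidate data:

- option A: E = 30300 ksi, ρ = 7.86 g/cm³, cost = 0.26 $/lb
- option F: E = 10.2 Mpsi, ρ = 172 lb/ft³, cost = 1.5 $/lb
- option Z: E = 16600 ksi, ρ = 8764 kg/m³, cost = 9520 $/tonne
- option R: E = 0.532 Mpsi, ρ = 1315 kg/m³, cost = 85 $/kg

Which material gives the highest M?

Putting every candidate on a common basis:
  option A: E = 208.9 GPa, ρ = 7860 kg/m³, cost = 0.5732 $/kg
  option F: E = 70.33 GPa, ρ = 2755 kg/m³, cost = 3.307 $/kg
  option Z: E = 114.5 GPa, ρ = 8764 kg/m³, cost = 9.520 $/kg
  option R: E = 3.668 GPa, ρ = 1315 kg/m³, cost = 85.00 $/kg
  option A: M = 46.4 MN·m per $
  option F: M = 7.72 MN·m per $
  option Z: M = 1.37 MN·m per $
  option R: M = 0.0328 MN·m per $
Option A has the largest M.

option A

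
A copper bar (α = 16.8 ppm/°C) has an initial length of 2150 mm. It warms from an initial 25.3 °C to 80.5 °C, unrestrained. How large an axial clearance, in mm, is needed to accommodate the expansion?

ΔT = 80.5 − 25.3 = 55.20 K.
ΔL = α·L₀·ΔT = 16.8×10⁻⁶ × 2150 mm × 55.20 K = 1.99 mm.

1.99 mm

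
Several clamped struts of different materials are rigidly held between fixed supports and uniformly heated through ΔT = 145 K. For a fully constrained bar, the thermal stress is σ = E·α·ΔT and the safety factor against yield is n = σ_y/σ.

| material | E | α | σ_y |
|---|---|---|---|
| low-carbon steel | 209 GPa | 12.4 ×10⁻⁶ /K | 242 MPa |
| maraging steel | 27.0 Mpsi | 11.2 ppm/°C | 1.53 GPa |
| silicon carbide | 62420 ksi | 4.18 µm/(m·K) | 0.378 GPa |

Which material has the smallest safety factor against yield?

low-carbon steel

With everything in SI (GPa, ×10⁻⁶/K, MPa):
  low-carbon steel: E = 209.0, α = 12.4, σ_y = 242.0 → σ = 376 MPa, n = 0.644
  maraging steel: E = 186.2, α = 11.2, σ_y = 1530 → σ = 302 MPa, n = 5.06
  silicon carbide: E = 430.4, α = 4.18, σ_y = 378.0 → σ = 261 MPa, n = 1.45
Smallest n: low-carbon steel with n = 0.644.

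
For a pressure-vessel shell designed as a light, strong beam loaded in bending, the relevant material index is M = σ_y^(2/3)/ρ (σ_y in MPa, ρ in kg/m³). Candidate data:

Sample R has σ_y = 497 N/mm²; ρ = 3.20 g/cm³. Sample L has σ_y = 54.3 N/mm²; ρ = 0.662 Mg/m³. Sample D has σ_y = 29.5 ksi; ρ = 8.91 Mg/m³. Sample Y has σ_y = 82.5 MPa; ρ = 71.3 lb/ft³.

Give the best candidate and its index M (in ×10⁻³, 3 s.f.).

sample L, M = 21.7×10⁻³

Convert each candidate to consistent units, then evaluate M:
  sample R: σ_y = 497.0 MPa, ρ = 3200 kg/m³
  sample L: σ_y = 54.30 MPa, ρ = 662.0 kg/m³
  sample D: σ_y = 203.4 MPa, ρ = 8910 kg/m³
  sample Y: σ_y = 82.50 MPa, ρ = 1142 kg/m³
  sample L: M = 21.7×10⁻³
  sample R: M = 19.6×10⁻³
  sample Y: M = 16.6×10⁻³
  sample D: M = 3.88×10⁻³
Sample L ranks first.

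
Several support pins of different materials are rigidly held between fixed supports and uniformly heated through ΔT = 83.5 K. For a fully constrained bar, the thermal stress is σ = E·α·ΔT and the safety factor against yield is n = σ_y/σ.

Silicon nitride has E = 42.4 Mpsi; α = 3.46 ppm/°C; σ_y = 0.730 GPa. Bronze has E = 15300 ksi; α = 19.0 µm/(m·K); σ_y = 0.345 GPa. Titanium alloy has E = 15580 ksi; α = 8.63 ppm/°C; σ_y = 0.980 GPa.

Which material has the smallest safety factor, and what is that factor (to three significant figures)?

Converting E to GPa, α to ×10⁻⁶/K, σ_y to MPa, then σ and n for each:
  silicon nitride: E = 292.3, α = 3.46, σ_y = 730.0 → σ = 84.5 MPa, n = 8.64
  bronze: E = 105.5, α = 19.0, σ_y = 345.0 → σ = 167 MPa, n = 2.06
  titanium alloy: E = 107.4, α = 8.63, σ_y = 980.0 → σ = 77.4 MPa, n = 12.7
The minimum is bronze at n = 2.06.

bronze, n = 2.06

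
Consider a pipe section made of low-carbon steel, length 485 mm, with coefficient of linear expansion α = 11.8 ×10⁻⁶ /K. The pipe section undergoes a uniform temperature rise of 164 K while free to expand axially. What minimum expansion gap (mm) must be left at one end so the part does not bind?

0.939 mm

ΔL = α·L₀·ΔT = 11.8×10⁻⁶ × 485 mm × 164.0 K = 0.939 mm.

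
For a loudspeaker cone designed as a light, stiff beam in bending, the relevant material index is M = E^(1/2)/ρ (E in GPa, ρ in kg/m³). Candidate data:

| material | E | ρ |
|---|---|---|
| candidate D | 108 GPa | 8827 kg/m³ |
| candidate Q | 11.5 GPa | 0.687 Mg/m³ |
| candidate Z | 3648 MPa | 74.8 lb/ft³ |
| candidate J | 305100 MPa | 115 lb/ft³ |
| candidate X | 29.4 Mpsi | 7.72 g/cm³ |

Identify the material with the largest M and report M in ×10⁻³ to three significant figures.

candidate J, M = 9.48×10⁻³

Normalizing units and computing the index:
  candidate D: E = 108.0 GPa, ρ = 8827 kg/m³
  candidate Q: E = 11.50 GPa, ρ = 687.0 kg/m³
  candidate Z: E = 3.648 GPa, ρ = 1198 kg/m³
  candidate J: E = 305.1 GPa, ρ = 1842 kg/m³
  candidate X: E = 202.7 GPa, ρ = 7720 kg/m³
  candidate J: M = 9.48×10⁻³
  candidate Q: M = 4.94×10⁻³
  candidate X: M = 1.84×10⁻³
  candidate Z: M = 1.59×10⁻³
  candidate D: M = 1.18×10⁻³
The maximum is for candidate J.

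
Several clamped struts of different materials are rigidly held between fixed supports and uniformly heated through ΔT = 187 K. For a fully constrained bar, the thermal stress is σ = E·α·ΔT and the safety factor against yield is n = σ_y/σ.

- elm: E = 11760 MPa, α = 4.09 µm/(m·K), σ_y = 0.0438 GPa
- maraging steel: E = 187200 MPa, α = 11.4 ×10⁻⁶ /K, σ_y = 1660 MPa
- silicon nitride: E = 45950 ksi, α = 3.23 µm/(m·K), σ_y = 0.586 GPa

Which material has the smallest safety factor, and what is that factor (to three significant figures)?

silicon nitride, n = 3.06

With everything in SI (GPa, ×10⁻⁶/K, MPa):
  elm: E = 11.76, α = 4.09, σ_y = 43.80 → σ = 8.99 MPa, n = 4.87
  maraging steel: E = 187.2, α = 11.4, σ_y = 1660 → σ = 399 MPa, n = 4.16
  silicon nitride: E = 316.8, α = 3.23, σ_y = 586.0 → σ = 191 MPa, n = 3.06
The minimum is silicon nitride at n = 3.06.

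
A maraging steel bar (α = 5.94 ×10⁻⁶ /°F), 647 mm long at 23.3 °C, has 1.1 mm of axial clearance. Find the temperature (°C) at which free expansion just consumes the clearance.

182 °C

α = 5.94×10⁻⁶/°F × 9/5 = 10.7×10⁻⁶/K.
α·L₀·ΔT = 1.1 mm ⇒ ΔT = 1.1 / (10.7×10⁻⁶ × 647.0) = 159.0 K.
T = 23.3 + 159.0 = 182.3 °C.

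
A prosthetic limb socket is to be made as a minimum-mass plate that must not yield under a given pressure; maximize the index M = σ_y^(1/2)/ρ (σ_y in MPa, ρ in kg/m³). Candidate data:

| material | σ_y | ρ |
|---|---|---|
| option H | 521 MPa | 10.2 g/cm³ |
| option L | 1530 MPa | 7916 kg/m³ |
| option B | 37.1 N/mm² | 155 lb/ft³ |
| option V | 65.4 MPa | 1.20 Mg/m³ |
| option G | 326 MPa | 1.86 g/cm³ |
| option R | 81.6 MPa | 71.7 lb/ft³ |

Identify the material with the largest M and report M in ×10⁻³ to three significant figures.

option G, M = 9.71×10⁻³

After converting to SI:
  option H: σ_y = 521.0 MPa, ρ = 10200 kg/m³
  option L: σ_y = 1530 MPa, ρ = 7916 kg/m³
  option B: σ_y = 37.10 MPa, ρ = 2483 kg/m³
  option V: σ_y = 65.40 MPa, ρ = 1200 kg/m³
  option G: σ_y = 326.0 MPa, ρ = 1860 kg/m³
  option R: σ_y = 81.60 MPa, ρ = 1149 kg/m³
  option G: M = 9.71×10⁻³
  option R: M = 7.87×10⁻³
  option V: M = 6.74×10⁻³
  option L: M = 4.94×10⁻³
  option B: M = 2.45×10⁻³
  option H: M = 2.24×10⁻³
Option G ranks first.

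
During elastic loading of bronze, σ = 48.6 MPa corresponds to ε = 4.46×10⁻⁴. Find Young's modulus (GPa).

E = σ/ε = 48.6 MPa / 4.46×10⁻⁴ = 109000 MPa = 109 GPa.

109 GPa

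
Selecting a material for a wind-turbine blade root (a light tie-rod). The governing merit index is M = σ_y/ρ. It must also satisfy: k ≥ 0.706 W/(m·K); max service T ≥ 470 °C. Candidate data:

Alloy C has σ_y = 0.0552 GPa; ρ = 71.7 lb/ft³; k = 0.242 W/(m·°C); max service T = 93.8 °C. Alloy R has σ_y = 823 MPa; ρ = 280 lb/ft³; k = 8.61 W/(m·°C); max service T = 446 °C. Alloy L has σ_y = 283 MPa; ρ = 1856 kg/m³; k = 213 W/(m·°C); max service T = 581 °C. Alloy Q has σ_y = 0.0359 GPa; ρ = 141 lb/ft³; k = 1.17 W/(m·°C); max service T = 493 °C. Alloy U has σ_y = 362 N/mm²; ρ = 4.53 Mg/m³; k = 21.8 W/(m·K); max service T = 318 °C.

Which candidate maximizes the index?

alloy L

Screen on constraints: k ≥ 0.706 W/(m·K); max service T ≥ 470 °C. Survivors: alloy L, alloy Q.
Putting every candidate on a common basis:
  alloy L: σ_y = 283.0 MPa, ρ = 1856 kg/m³
  alloy Q: σ_y = 35.90 MPa, ρ = 2259 kg/m³
  alloy L: M = 152 kN·m/kg
  alloy Q: M = 15.9 kN·m/kg
Alloy L has the largest M.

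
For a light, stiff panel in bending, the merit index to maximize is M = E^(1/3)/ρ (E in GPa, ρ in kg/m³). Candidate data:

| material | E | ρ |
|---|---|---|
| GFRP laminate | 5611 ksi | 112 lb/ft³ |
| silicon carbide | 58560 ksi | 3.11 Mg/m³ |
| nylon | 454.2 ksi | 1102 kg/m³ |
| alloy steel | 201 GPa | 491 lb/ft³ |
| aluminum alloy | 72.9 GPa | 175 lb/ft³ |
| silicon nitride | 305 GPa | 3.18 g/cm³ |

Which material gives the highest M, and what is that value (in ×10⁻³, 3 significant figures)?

silicon carbide, M = 2.38×10⁻³

Putting every candidate on a common basis:
  GFRP laminate: E = 38.69 GPa, ρ = 1794 kg/m³
  silicon carbide: E = 403.8 GPa, ρ = 3110 kg/m³
  nylon: E = 3.132 GPa, ρ = 1102 kg/m³
  alloy steel: E = 201.0 GPa, ρ = 7865 kg/m³
  aluminum alloy: E = 72.90 GPa, ρ = 2803 kg/m³
  silicon nitride: E = 305.0 GPa, ρ = 3180 kg/m³
  silicon carbide: M = 2.38×10⁻³
  silicon nitride: M = 2.12×10⁻³
  GFRP laminate: M = 1.89×10⁻³
  aluminum alloy: M = 1.49×10⁻³
  nylon: M = 1.33×10⁻³
  alloy steel: M = 0.745×10⁻³
The maximum is for silicon carbide.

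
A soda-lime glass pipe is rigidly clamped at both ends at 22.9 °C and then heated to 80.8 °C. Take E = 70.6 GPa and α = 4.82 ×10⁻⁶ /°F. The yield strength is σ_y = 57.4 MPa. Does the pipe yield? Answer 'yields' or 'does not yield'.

α = 4.82×10⁻⁶/°F × 9/5 = 8.68×10⁻⁶/K.
ΔT = 57.90 K. Constrained thermal stress σ = E·α·ΔT = 70.60×10³ MPa × 8.68×10⁻⁶ × 57.90 = 35.5 MPa (compressive).
Compare to σ_y = 57.4 MPa: σ < σ_y, so it does not yield.

does not yield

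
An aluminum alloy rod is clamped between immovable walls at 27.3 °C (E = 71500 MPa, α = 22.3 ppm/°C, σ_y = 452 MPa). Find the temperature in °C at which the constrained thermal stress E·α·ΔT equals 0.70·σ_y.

E = 71500 MPa = 71.50 GPa.
E·α·ΔT = 316.4 MPa ⇒ ΔT = 316.4 / (71.50×10³ × 22.3×10⁻⁶) = 198.4 K.
T = 27.3 + 198.4 = 225.7 °C.

226 °C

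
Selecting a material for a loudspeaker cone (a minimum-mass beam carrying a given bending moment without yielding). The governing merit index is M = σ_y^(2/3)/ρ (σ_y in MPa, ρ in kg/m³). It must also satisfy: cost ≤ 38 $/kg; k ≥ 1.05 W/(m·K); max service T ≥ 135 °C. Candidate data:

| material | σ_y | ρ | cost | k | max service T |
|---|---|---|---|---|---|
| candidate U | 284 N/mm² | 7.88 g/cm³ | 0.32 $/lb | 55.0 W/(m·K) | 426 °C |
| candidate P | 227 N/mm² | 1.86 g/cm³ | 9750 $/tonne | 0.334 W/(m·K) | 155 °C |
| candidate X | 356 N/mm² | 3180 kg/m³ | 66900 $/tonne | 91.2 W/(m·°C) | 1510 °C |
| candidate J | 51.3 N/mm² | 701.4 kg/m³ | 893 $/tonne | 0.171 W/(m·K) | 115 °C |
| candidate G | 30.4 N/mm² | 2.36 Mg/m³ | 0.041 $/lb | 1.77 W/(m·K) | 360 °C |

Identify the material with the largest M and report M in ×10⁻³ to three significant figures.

candidate U, M = 5.48×10⁻³

Screen on constraints: cost ≤ 38 $/kg; k ≥ 1.05 W/(m·K); max service T ≥ 135 °C. Survivors: candidate U, candidate G.
In SI units:
  candidate U: σ_y = 284.0 MPa, ρ = 7880 kg/m³
  candidate G: σ_y = 30.40 MPa, ρ = 2360 kg/m³
  candidate U: M = 5.48×10⁻³
  candidate G: M = 4.13×10⁻³
Candidate U has the largest M.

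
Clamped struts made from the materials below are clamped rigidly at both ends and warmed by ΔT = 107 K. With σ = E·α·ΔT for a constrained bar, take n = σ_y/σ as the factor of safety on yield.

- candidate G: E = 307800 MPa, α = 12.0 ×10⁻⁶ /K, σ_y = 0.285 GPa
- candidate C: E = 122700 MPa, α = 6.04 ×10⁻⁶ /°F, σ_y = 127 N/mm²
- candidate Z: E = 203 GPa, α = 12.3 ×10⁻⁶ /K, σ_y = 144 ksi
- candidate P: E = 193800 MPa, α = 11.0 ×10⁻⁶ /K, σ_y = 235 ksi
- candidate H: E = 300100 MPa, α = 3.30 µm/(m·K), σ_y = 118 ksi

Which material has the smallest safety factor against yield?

Converting E to GPa, α to ×10⁻⁶/K, σ_y to MPa, then σ and n for each:
  candidate G: E = 307.8, α = 12.0, σ_y = 285.0 → σ = 395 MPa, n = 0.721
  candidate C: E = 122.7, α = 10.9, σ_y = 127.0 → σ = 143 MPa, n = 0.890
  candidate Z: E = 203.0, α = 12.3, σ_y = 992.8 → σ = 267 MPa, n = 3.72
  candidate P: E = 193.8, α = 11.0, σ_y = 1620 → σ = 228 MPa, n = 7.10
  candidate H: E = 300.1, α = 3.30, σ_y = 813.6 → σ = 106 MPa, n = 7.68
Candidate G has the lowest safety factor, n = 0.721.

candidate G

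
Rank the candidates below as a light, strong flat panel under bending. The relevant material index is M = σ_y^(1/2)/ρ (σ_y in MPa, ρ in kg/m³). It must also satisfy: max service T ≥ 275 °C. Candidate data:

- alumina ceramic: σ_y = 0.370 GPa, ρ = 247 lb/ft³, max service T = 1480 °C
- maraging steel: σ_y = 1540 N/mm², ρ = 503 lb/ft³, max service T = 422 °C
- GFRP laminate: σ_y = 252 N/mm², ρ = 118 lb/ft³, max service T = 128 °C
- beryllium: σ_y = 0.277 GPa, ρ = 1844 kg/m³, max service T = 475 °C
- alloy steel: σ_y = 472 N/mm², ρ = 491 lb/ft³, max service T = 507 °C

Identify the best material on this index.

Screen on constraints: max service T ≥ 275 °C. Survivors: alumina ceramic, maraging steel, beryllium, alloy steel.
Normalizing units and computing the index:
  alumina ceramic: σ_y = 370.0 MPa, ρ = 3957 kg/m³
  maraging steel: σ_y = 1540 MPa, ρ = 8057 kg/m³
  beryllium: σ_y = 277.0 MPa, ρ = 1844 kg/m³
  alloy steel: σ_y = 472.0 MPa, ρ = 7865 kg/m³
  beryllium: M = 9.03×10⁻³
  maraging steel: M = 4.87×10⁻³
  alumina ceramic: M = 4.86×10⁻³
  alloy steel: M = 2.76×10⁻³
Beryllium ranks first.

beryllium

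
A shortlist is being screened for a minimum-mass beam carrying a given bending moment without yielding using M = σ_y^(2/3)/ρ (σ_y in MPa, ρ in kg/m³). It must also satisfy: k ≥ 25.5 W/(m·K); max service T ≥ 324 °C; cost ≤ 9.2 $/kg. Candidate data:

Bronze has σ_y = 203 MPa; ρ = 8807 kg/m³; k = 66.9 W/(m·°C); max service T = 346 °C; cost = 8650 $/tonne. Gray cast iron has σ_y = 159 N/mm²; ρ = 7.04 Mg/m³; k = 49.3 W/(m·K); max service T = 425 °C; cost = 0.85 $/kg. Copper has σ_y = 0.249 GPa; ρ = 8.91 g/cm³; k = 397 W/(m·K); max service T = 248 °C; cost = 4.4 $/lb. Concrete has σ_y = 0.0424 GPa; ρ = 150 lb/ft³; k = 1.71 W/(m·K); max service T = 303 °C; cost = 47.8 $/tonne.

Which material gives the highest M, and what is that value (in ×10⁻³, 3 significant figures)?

gray cast iron, M = 4.17×10⁻³

Screen on constraints: k ≥ 25.5 W/(m·K); max service T ≥ 324 °C; cost ≤ 9.2 $/kg. Survivors: bronze, gray cast iron.
Normalizing units and computing the index:
  bronze: σ_y = 203.0 MPa, ρ = 8807 kg/m³
  gray cast iron: σ_y = 159.0 MPa, ρ = 7040 kg/m³
  gray cast iron: M = 4.17×10⁻³
  bronze: M = 3.92×10⁻³
Gray cast iron has the largest M.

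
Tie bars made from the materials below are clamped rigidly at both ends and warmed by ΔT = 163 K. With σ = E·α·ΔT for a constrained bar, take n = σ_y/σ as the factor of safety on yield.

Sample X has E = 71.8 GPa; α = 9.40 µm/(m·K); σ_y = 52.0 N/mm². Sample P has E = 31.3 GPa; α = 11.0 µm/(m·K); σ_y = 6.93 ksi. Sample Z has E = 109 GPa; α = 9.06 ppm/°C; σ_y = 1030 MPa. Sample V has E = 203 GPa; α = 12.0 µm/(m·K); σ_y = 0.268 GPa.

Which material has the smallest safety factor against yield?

Per material, after unit conversion:
  sample X: E = 71.80, α = 9.40, σ_y = 52.00 → σ = 110 MPa, n = 0.473
  sample P: E = 31.30, α = 11.0, σ_y = 47.78 → σ = 56.1 MPa, n = 0.851
  sample Z: E = 109.0, α = 9.06, σ_y = 1030 → σ = 161 MPa, n = 6.40
  sample V: E = 203.0, α = 12.0, σ_y = 268.0 → σ = 397 MPa, n = 0.675
Sample X has the lowest safety factor, n = 0.473.

sample X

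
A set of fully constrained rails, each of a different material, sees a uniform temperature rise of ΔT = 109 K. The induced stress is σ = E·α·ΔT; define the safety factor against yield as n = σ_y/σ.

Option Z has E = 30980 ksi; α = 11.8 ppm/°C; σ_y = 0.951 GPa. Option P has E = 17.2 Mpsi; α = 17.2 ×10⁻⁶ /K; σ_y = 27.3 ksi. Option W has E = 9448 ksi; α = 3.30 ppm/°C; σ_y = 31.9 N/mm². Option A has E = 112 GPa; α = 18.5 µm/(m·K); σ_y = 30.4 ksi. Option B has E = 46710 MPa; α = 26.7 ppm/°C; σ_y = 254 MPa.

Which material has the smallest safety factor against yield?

Per material, after unit conversion:
  option Z: E = 213.6, α = 11.8, σ_y = 951.0 → σ = 275 MPa, n = 3.46
  option P: E = 118.6, α = 17.2, σ_y = 188.2 → σ = 222 MPa, n = 0.847
  option W: E = 65.14, α = 3.30, σ_y = 31.90 → σ = 23.4 MPa, n = 1.36
  option A: E = 112.0, α = 18.5, σ_y = 209.6 → σ = 226 MPa, n = 0.928
  option B: E = 46.71, α = 26.7, σ_y = 254.0 → σ = 136 MPa, n = 1.87
The minimum is option P at n = 0.847.

option P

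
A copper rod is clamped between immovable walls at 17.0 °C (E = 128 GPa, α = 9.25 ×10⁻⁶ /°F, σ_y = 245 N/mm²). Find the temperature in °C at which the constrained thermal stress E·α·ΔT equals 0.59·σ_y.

α = 9.25×10⁻⁶/°F × 9/5 = 16.6×10⁻⁶/K.
σ_y = 245 N/mm² = 245.0 MPa.
E·α·ΔT = 144.5 MPa ⇒ ΔT = 144.5 / (128.0×10³ × 16.6×10⁻⁶) = 67.83 K.
T = 17.0 + 67.83 = 84.83 °C.

84.8 °C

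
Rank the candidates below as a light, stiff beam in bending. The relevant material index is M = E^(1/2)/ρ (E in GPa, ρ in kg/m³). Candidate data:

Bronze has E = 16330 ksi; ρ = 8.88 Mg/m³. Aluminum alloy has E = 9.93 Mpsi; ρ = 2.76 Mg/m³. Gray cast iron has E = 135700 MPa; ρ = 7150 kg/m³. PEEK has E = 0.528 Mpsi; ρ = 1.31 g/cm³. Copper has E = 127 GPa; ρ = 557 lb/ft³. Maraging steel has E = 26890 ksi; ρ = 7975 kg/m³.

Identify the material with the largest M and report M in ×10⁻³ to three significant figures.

In SI units:
  bronze: E = 112.6 GPa, ρ = 8880 kg/m³
  aluminum alloy: E = 68.46 GPa, ρ = 2760 kg/m³
  gray cast iron: E = 135.7 GPa, ρ = 7150 kg/m³
  PEEK: E = 3.640 GPa, ρ = 1310 kg/m³
  copper: E = 127.0 GPa, ρ = 8922 kg/m³
  maraging steel: E = 185.4 GPa, ρ = 7975 kg/m³
  aluminum alloy: M = 3.00×10⁻³
  maraging steel: M = 1.71×10⁻³
  gray cast iron: M = 1.63×10⁻³
  PEEK: M = 1.46×10⁻³
  copper: M = 1.26×10⁻³
  bronze: M = 1.19×10⁻³
Highest index: aluminum alloy.

aluminum alloy, M = 3.00×10⁻³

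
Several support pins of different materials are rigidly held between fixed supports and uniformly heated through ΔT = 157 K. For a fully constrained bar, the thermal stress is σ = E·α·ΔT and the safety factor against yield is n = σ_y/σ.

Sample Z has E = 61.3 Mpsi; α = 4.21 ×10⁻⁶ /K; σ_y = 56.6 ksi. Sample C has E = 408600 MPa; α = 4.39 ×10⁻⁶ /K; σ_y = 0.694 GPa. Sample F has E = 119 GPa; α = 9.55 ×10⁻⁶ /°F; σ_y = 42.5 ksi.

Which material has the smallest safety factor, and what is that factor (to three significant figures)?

sample F, n = 0.912

Per material, after unit conversion:
  sample Z: E = 422.6, α = 4.21, σ_y = 390.2 → σ = 279 MPa, n = 1.40
  sample C: E = 408.6, α = 4.39, σ_y = 694.0 → σ = 282 MPa, n = 2.46
  sample F: E = 119.0, α = 17.2, σ_y = 293.0 → σ = 321 MPa, n = 0.912
Smallest n: sample F with n = 0.912.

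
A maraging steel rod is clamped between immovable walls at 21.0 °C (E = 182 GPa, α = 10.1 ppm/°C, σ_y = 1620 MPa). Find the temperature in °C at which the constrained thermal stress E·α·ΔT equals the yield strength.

E·α·ΔT = 1620 MPa ⇒ ΔT = 1620 / (182.0×10³ × 10.1×10⁻⁶) = 881.3 K.
T = 21.0 + 881.3 = 902.3 °C.

902 °C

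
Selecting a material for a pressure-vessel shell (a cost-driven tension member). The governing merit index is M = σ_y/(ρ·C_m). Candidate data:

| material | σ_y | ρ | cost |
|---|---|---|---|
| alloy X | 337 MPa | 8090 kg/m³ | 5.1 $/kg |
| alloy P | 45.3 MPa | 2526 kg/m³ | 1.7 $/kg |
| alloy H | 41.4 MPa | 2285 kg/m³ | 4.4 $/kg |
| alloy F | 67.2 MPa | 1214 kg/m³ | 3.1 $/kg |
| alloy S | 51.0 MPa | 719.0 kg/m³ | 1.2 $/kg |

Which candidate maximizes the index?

Computing M directly (units already consistent):
  alloy S: M = 59.1 kN·m per $
  alloy F: M = 17.9 kN·m per $
  alloy P: M = 10.5 kN·m per $
  alloy X: M = 8.17 kN·m per $
  alloy H: M = 4.12 kN·m per $
Alloy S has the largest M.

alloy S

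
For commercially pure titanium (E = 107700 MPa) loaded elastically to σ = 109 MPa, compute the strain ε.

E = 107700 MPa = 107.7 GPa = 107700 MPa.
ε = σ/E = 109 / 107700 = 1.01×10⁻³.

1.01×10⁻³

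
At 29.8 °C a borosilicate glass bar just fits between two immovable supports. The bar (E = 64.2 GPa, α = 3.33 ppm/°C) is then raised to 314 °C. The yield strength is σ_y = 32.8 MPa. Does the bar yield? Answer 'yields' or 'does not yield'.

yields

ΔT = 284.2 K. Constrained thermal stress σ = E·α·ΔT = 64.20×10³ MPa × 3.33×10⁻⁶ × 284.2 = 60.8 MPa (compressive).
Compare to σ_y = 32.8 MPa: σ ≥ σ_y, so it yields.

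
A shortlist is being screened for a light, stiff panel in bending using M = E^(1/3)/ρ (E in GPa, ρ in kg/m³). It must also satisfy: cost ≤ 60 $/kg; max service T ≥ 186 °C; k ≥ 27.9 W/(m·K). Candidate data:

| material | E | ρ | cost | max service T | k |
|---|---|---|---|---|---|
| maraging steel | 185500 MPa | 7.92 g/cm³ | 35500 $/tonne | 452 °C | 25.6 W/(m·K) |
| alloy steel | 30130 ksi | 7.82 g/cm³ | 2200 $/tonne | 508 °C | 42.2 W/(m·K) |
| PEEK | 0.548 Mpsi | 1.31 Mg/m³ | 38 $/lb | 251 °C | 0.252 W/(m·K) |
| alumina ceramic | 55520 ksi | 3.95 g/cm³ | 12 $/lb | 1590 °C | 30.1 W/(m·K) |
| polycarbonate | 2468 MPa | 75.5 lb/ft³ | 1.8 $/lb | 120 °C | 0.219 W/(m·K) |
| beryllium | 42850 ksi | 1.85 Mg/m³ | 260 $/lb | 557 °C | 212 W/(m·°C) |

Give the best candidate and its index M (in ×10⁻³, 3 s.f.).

alumina ceramic, M = 1.84×10⁻³

Screen on constraints: cost ≤ 60 $/kg; max service T ≥ 186 °C; k ≥ 27.9 W/(m·K). Survivors: alloy steel, alumina ceramic.
In SI units:
  alloy steel: E = 207.7 GPa, ρ = 7820 kg/m³
  alumina ceramic: E = 382.8 GPa, ρ = 3950 kg/m³
  alumina ceramic: M = 1.84×10⁻³
  alloy steel: M = 0.757×10⁻³
Highest index: alumina ceramic.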